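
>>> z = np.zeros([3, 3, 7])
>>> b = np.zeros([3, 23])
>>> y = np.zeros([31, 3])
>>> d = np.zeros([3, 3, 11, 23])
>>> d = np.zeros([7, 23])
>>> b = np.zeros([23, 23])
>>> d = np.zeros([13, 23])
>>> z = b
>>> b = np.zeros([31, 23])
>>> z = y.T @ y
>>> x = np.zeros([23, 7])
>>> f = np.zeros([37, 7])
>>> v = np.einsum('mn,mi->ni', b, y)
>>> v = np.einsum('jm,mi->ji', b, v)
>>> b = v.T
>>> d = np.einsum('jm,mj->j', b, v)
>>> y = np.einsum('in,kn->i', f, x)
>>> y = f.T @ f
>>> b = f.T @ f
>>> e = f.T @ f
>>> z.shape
(3, 3)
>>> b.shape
(7, 7)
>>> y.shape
(7, 7)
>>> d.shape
(3,)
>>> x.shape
(23, 7)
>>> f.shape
(37, 7)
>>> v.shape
(31, 3)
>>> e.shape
(7, 7)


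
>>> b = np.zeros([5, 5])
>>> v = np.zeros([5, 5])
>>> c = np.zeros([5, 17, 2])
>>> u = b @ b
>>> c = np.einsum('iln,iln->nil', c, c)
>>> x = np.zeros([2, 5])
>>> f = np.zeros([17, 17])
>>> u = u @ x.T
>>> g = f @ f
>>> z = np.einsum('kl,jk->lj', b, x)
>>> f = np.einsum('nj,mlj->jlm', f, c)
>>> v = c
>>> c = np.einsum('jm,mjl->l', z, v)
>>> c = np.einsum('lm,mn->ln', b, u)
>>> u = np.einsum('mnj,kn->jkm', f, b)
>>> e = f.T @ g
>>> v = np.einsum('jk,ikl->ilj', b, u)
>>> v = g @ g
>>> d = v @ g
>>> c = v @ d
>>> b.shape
(5, 5)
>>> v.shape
(17, 17)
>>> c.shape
(17, 17)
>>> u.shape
(2, 5, 17)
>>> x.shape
(2, 5)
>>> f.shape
(17, 5, 2)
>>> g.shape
(17, 17)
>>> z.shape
(5, 2)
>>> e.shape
(2, 5, 17)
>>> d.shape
(17, 17)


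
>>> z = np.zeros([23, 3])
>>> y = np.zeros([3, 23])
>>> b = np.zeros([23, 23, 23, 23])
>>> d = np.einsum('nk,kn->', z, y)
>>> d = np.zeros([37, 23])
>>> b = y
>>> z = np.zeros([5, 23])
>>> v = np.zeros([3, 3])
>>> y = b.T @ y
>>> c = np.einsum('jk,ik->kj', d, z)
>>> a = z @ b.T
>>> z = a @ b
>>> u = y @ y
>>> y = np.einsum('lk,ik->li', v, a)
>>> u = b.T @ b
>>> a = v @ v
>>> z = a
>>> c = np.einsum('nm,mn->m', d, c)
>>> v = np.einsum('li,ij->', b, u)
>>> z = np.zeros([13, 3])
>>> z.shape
(13, 3)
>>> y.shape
(3, 5)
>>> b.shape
(3, 23)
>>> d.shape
(37, 23)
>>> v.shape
()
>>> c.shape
(23,)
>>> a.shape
(3, 3)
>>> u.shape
(23, 23)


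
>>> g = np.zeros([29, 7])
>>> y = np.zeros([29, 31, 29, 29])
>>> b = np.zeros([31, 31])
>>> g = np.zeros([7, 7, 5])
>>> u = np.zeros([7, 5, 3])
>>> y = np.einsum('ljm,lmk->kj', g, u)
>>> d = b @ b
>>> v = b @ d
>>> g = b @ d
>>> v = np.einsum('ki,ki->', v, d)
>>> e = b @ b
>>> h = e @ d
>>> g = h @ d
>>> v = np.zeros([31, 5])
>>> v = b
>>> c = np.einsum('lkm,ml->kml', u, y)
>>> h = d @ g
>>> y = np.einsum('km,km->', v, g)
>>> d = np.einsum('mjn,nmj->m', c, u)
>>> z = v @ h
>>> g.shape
(31, 31)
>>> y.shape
()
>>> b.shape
(31, 31)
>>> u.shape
(7, 5, 3)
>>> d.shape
(5,)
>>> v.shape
(31, 31)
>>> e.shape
(31, 31)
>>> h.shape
(31, 31)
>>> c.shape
(5, 3, 7)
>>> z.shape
(31, 31)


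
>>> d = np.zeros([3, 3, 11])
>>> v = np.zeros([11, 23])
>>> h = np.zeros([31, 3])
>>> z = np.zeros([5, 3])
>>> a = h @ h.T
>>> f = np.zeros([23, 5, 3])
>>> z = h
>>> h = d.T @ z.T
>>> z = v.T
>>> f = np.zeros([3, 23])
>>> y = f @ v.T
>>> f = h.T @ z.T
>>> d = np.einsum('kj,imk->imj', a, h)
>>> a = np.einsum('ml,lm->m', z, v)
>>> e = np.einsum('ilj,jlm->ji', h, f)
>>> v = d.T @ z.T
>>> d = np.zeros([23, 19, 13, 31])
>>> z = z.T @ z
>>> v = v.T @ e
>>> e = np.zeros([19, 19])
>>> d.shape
(23, 19, 13, 31)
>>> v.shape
(23, 3, 11)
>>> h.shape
(11, 3, 31)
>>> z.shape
(11, 11)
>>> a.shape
(23,)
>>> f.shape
(31, 3, 23)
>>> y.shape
(3, 11)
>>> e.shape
(19, 19)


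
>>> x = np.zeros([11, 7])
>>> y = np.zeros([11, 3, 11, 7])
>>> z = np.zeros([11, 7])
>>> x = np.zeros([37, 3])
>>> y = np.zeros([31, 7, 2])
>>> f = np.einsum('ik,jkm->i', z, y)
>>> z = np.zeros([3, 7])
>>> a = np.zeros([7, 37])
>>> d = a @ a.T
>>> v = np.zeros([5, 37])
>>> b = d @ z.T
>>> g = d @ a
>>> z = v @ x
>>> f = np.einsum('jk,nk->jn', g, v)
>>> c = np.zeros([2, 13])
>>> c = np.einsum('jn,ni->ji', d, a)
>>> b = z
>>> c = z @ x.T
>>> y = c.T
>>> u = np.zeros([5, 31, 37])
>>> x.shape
(37, 3)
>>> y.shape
(37, 5)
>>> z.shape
(5, 3)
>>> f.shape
(7, 5)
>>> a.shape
(7, 37)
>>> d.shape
(7, 7)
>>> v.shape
(5, 37)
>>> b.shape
(5, 3)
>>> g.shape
(7, 37)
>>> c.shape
(5, 37)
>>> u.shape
(5, 31, 37)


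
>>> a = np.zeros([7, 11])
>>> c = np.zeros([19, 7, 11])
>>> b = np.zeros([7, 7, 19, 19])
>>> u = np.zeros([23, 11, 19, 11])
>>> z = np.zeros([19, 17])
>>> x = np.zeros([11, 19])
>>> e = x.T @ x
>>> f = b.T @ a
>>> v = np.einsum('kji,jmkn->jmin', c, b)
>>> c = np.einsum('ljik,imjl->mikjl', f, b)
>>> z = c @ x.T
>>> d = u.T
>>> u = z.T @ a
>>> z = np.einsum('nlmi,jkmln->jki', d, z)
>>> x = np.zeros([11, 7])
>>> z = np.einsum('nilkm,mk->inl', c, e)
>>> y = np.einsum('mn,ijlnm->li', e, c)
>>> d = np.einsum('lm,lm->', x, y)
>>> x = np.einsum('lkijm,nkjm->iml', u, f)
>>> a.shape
(7, 11)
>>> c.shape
(7, 7, 11, 19, 19)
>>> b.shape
(7, 7, 19, 19)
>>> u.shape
(11, 19, 11, 7, 11)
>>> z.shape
(7, 7, 11)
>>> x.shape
(11, 11, 11)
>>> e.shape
(19, 19)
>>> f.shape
(19, 19, 7, 11)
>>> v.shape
(7, 7, 11, 19)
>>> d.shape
()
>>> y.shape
(11, 7)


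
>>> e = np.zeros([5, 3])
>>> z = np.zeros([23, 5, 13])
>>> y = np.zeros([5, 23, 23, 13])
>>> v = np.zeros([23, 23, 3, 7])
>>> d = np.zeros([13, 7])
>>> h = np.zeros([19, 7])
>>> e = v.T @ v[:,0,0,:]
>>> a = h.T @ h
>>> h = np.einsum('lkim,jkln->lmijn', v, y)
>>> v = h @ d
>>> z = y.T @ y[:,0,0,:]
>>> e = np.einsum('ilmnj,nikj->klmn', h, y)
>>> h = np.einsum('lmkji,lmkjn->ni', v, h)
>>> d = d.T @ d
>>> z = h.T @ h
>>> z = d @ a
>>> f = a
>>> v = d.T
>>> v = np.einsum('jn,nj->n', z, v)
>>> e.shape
(23, 7, 3, 5)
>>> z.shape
(7, 7)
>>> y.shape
(5, 23, 23, 13)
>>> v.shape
(7,)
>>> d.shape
(7, 7)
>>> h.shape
(13, 7)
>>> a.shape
(7, 7)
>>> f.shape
(7, 7)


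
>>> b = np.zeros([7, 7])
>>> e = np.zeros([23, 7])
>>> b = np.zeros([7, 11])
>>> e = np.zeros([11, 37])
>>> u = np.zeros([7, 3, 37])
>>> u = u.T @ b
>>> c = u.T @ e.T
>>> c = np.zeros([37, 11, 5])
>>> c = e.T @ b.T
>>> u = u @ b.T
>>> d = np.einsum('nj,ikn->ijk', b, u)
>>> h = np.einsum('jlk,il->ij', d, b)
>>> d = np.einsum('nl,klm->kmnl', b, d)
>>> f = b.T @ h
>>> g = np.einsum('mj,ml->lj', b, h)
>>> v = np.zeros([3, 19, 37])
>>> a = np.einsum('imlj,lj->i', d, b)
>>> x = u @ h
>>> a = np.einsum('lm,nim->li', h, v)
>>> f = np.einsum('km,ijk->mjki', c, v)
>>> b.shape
(7, 11)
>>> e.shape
(11, 37)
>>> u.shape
(37, 3, 7)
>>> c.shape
(37, 7)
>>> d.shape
(37, 3, 7, 11)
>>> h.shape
(7, 37)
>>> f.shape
(7, 19, 37, 3)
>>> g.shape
(37, 11)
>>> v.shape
(3, 19, 37)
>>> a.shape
(7, 19)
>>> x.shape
(37, 3, 37)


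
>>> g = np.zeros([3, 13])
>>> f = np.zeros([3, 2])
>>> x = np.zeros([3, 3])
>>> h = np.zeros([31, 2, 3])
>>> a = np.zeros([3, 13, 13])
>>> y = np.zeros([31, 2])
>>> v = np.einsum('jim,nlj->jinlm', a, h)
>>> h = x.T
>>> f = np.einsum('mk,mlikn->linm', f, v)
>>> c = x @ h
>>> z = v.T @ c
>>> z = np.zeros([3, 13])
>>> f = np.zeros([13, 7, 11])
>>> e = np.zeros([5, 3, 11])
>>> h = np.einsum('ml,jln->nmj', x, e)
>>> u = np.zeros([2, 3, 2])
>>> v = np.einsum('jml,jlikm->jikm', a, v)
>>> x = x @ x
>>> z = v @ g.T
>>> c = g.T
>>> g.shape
(3, 13)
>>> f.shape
(13, 7, 11)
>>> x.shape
(3, 3)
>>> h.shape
(11, 3, 5)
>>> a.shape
(3, 13, 13)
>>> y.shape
(31, 2)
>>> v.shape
(3, 31, 2, 13)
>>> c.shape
(13, 3)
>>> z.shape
(3, 31, 2, 3)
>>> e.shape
(5, 3, 11)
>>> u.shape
(2, 3, 2)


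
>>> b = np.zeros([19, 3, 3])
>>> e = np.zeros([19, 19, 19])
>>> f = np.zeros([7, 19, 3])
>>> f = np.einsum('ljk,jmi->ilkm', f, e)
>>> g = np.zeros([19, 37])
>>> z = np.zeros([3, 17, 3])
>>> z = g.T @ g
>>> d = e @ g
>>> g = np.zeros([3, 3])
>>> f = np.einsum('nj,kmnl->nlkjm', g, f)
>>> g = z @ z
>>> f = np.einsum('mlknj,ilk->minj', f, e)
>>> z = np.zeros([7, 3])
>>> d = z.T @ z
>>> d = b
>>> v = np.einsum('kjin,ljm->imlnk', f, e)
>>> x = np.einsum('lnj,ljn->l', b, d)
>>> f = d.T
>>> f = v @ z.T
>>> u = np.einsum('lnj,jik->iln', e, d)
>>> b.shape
(19, 3, 3)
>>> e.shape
(19, 19, 19)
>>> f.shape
(3, 19, 19, 7, 7)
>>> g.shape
(37, 37)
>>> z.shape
(7, 3)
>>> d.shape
(19, 3, 3)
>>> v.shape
(3, 19, 19, 7, 3)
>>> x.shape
(19,)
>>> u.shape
(3, 19, 19)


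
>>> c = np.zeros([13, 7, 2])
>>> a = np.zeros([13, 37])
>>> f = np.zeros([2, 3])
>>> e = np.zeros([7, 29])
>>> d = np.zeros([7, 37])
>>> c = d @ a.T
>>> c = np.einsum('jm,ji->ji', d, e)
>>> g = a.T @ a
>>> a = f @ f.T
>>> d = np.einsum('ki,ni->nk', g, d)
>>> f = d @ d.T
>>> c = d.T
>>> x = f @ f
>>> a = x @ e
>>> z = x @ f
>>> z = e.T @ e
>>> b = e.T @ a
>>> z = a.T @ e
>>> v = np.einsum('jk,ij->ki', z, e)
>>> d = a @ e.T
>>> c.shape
(37, 7)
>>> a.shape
(7, 29)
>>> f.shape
(7, 7)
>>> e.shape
(7, 29)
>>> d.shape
(7, 7)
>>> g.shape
(37, 37)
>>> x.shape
(7, 7)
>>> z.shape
(29, 29)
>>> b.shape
(29, 29)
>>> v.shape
(29, 7)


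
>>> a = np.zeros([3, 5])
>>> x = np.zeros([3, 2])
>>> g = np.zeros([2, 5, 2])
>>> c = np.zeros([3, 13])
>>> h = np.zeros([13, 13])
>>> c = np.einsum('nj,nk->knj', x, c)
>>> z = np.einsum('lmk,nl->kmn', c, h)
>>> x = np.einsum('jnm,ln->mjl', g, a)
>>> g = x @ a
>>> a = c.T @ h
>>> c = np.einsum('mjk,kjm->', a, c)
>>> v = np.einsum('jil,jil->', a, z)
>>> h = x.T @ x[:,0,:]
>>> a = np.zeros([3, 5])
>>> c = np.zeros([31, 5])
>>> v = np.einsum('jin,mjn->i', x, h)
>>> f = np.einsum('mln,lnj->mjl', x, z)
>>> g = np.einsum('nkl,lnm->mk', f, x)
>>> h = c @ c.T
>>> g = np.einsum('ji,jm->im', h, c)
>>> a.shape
(3, 5)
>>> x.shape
(2, 2, 3)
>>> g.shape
(31, 5)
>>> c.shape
(31, 5)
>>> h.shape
(31, 31)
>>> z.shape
(2, 3, 13)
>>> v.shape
(2,)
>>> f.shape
(2, 13, 2)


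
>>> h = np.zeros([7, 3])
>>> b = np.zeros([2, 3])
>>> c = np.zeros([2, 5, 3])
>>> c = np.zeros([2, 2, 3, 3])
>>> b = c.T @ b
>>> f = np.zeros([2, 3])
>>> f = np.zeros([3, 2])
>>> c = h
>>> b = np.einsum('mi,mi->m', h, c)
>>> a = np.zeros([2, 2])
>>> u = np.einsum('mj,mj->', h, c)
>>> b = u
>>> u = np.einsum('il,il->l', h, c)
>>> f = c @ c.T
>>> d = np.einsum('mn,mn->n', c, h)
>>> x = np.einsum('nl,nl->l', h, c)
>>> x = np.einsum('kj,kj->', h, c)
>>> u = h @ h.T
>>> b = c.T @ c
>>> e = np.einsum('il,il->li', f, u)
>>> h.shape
(7, 3)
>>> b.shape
(3, 3)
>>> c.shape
(7, 3)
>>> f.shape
(7, 7)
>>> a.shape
(2, 2)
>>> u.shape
(7, 7)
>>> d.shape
(3,)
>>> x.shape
()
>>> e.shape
(7, 7)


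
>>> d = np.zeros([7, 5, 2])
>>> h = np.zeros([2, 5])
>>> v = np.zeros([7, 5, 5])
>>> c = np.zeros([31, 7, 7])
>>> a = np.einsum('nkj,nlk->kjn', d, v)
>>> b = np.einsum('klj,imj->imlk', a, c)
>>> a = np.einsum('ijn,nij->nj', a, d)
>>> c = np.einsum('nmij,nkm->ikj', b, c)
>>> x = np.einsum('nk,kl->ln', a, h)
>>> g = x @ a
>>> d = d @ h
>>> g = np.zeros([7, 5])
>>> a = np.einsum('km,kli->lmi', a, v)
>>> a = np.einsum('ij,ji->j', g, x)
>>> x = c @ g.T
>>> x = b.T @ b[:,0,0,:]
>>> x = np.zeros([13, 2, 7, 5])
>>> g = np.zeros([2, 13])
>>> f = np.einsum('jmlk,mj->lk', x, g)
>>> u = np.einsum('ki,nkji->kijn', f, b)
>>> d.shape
(7, 5, 5)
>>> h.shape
(2, 5)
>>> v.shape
(7, 5, 5)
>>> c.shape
(2, 7, 5)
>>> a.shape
(5,)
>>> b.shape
(31, 7, 2, 5)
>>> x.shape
(13, 2, 7, 5)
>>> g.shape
(2, 13)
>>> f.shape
(7, 5)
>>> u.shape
(7, 5, 2, 31)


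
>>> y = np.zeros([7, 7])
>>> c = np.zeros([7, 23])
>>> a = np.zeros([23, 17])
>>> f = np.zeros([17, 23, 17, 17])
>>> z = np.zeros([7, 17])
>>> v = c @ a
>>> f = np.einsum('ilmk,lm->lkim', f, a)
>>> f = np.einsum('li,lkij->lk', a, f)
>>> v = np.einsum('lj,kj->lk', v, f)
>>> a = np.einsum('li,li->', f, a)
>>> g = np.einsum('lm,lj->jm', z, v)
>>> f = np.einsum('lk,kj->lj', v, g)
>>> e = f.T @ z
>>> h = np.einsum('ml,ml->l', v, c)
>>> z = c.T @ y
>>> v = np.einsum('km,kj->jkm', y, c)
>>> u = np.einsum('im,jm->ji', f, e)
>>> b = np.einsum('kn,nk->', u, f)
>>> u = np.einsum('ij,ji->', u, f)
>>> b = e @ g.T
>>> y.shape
(7, 7)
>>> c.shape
(7, 23)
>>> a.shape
()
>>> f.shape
(7, 17)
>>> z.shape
(23, 7)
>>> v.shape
(23, 7, 7)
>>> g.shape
(23, 17)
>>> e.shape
(17, 17)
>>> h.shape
(23,)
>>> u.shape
()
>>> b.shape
(17, 23)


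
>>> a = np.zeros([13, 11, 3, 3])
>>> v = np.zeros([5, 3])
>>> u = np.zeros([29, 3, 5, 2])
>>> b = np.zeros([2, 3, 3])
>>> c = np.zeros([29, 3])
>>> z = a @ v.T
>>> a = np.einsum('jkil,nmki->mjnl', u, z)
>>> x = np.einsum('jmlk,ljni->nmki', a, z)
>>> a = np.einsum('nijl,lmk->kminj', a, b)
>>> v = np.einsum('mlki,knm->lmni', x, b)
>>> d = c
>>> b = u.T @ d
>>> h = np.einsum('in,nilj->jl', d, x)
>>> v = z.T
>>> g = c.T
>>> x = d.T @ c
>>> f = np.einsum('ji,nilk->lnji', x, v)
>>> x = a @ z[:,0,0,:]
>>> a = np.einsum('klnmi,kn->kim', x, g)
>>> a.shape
(3, 5, 11)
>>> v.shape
(5, 3, 11, 13)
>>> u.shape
(29, 3, 5, 2)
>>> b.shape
(2, 5, 3, 3)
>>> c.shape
(29, 3)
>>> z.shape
(13, 11, 3, 5)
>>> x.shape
(3, 3, 29, 11, 5)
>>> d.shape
(29, 3)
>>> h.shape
(5, 2)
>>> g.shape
(3, 29)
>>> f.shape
(11, 5, 3, 3)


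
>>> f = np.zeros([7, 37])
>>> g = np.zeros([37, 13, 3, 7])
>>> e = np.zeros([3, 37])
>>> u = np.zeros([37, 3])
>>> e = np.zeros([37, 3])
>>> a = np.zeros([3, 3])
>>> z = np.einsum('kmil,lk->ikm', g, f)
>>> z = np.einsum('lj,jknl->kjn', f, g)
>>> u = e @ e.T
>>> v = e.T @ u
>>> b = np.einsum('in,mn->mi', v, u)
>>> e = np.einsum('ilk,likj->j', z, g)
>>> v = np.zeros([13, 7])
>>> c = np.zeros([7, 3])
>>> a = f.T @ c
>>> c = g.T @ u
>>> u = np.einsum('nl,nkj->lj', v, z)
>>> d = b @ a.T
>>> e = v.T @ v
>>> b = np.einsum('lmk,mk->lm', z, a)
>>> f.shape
(7, 37)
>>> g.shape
(37, 13, 3, 7)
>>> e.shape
(7, 7)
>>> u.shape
(7, 3)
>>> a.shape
(37, 3)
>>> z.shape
(13, 37, 3)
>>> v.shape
(13, 7)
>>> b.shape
(13, 37)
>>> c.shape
(7, 3, 13, 37)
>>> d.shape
(37, 37)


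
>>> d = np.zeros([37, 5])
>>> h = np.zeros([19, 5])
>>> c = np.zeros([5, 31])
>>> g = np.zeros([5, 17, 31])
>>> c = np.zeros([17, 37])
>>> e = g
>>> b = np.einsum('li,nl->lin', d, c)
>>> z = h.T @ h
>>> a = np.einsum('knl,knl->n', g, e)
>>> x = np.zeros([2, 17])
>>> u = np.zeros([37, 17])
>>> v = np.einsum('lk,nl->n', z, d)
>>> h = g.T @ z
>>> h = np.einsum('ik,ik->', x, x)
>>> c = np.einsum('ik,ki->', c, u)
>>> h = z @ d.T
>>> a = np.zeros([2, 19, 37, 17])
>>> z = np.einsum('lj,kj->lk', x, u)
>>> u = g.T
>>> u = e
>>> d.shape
(37, 5)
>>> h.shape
(5, 37)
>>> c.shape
()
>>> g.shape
(5, 17, 31)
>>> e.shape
(5, 17, 31)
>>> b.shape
(37, 5, 17)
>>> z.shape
(2, 37)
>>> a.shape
(2, 19, 37, 17)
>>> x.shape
(2, 17)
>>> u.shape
(5, 17, 31)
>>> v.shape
(37,)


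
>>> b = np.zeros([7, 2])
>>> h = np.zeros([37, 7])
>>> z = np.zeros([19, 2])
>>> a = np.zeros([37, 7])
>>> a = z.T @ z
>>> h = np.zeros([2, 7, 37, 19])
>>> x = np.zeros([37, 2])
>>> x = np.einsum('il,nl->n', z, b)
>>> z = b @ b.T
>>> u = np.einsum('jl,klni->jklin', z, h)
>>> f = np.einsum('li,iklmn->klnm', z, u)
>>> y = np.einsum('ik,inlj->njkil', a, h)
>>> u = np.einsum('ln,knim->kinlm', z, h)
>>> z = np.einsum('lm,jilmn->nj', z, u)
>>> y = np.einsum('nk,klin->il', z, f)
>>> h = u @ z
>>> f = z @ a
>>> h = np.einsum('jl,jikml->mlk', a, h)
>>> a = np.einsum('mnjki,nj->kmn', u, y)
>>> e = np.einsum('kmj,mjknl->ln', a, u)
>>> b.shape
(7, 2)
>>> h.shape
(7, 2, 7)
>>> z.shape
(19, 2)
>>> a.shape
(7, 2, 37)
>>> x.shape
(7,)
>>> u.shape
(2, 37, 7, 7, 19)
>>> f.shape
(19, 2)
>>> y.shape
(37, 7)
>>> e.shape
(19, 7)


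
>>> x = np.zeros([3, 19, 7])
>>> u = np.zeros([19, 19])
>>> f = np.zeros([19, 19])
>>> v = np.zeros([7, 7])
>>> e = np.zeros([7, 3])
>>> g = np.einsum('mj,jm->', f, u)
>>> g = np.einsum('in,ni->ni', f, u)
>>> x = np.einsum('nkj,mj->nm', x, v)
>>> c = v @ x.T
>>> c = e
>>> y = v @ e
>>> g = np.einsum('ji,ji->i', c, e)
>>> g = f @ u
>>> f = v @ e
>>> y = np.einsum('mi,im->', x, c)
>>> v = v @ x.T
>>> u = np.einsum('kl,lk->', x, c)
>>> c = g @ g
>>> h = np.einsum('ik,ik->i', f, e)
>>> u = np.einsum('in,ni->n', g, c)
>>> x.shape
(3, 7)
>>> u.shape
(19,)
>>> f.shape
(7, 3)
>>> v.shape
(7, 3)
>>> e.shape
(7, 3)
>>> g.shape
(19, 19)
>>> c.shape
(19, 19)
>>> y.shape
()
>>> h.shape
(7,)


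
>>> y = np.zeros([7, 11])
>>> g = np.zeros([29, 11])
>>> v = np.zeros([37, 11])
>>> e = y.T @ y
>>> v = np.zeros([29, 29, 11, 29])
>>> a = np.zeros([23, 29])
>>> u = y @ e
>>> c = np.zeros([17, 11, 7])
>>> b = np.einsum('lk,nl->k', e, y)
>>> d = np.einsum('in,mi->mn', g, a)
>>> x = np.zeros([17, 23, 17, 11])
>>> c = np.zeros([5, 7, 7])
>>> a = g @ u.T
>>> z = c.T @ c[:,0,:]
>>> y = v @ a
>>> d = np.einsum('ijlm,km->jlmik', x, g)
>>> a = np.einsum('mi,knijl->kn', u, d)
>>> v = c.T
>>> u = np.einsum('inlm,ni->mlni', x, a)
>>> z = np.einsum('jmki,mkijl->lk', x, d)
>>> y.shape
(29, 29, 11, 7)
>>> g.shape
(29, 11)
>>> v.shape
(7, 7, 5)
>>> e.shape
(11, 11)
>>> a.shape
(23, 17)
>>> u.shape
(11, 17, 23, 17)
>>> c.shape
(5, 7, 7)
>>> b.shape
(11,)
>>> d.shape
(23, 17, 11, 17, 29)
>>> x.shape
(17, 23, 17, 11)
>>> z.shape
(29, 17)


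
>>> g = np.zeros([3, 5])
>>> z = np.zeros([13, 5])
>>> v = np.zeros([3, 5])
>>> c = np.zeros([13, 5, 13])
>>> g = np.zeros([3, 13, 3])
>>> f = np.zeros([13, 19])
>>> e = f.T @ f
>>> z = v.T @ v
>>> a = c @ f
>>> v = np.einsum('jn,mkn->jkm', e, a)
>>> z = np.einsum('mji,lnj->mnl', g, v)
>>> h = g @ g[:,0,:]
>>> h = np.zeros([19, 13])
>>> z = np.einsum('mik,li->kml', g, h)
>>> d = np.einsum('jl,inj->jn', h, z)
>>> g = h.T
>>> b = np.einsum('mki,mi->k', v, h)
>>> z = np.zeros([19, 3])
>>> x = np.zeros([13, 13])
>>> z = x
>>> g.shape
(13, 19)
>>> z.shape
(13, 13)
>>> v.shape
(19, 5, 13)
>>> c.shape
(13, 5, 13)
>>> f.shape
(13, 19)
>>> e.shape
(19, 19)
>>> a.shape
(13, 5, 19)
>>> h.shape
(19, 13)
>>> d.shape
(19, 3)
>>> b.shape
(5,)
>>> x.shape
(13, 13)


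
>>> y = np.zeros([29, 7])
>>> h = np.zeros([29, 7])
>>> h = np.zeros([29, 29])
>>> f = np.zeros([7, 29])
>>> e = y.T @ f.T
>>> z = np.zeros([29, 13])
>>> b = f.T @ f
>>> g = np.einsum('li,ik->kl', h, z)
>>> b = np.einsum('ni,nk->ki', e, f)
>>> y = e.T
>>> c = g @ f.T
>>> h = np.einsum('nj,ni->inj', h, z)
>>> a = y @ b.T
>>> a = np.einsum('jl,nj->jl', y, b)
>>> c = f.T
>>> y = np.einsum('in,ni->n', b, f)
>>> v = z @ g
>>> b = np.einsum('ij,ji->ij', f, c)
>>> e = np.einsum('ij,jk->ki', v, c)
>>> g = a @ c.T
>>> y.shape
(7,)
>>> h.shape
(13, 29, 29)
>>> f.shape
(7, 29)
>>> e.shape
(7, 29)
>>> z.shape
(29, 13)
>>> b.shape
(7, 29)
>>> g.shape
(7, 29)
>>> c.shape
(29, 7)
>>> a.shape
(7, 7)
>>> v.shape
(29, 29)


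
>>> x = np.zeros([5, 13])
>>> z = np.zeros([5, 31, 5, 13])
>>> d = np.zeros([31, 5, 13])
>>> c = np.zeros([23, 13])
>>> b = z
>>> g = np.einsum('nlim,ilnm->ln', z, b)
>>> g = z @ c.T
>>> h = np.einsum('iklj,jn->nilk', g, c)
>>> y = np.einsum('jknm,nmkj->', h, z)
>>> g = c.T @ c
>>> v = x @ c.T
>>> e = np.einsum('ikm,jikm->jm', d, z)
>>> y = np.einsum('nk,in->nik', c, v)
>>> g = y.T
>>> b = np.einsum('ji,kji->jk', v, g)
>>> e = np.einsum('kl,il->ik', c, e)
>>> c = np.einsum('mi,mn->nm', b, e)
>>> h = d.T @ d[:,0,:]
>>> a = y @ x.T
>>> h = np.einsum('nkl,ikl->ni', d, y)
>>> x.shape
(5, 13)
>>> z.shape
(5, 31, 5, 13)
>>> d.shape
(31, 5, 13)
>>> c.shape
(23, 5)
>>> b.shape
(5, 13)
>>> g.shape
(13, 5, 23)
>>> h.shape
(31, 23)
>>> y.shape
(23, 5, 13)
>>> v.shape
(5, 23)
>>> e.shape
(5, 23)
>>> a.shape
(23, 5, 5)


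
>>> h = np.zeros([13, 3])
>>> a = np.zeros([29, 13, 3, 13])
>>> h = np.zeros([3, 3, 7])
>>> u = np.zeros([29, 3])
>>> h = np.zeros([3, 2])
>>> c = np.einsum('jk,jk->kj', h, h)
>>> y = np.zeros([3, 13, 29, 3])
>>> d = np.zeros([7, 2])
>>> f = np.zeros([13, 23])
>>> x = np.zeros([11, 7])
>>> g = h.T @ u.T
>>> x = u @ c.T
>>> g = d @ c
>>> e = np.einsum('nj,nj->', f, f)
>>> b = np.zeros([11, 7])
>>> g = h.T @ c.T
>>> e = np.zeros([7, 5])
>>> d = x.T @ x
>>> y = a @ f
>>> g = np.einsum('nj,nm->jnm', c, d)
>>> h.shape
(3, 2)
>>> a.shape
(29, 13, 3, 13)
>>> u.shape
(29, 3)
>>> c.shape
(2, 3)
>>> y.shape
(29, 13, 3, 23)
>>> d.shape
(2, 2)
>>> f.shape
(13, 23)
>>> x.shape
(29, 2)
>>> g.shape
(3, 2, 2)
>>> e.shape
(7, 5)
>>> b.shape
(11, 7)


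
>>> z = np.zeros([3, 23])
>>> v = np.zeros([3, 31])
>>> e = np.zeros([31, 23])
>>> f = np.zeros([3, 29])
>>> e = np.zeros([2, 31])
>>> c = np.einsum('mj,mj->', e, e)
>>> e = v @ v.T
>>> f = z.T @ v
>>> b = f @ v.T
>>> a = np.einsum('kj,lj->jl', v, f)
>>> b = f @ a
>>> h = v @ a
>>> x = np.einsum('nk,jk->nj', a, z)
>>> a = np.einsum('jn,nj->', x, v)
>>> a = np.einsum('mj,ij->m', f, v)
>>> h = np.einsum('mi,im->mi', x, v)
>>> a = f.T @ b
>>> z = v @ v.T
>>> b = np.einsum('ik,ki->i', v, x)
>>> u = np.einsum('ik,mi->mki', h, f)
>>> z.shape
(3, 3)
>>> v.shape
(3, 31)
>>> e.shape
(3, 3)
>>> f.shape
(23, 31)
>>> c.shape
()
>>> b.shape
(3,)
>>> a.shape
(31, 23)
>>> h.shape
(31, 3)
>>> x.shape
(31, 3)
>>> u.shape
(23, 3, 31)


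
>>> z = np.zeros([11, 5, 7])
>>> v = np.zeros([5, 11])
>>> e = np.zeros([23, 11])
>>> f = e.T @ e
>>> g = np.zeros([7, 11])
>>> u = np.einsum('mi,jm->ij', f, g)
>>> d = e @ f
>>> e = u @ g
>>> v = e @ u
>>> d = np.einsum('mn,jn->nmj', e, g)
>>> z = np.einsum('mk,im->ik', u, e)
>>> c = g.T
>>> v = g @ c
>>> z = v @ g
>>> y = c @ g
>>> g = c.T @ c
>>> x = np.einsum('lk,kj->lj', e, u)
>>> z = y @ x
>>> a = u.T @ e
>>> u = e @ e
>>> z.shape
(11, 7)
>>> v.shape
(7, 7)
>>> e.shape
(11, 11)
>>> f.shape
(11, 11)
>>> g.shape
(7, 7)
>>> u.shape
(11, 11)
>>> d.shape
(11, 11, 7)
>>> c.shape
(11, 7)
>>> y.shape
(11, 11)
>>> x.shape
(11, 7)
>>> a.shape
(7, 11)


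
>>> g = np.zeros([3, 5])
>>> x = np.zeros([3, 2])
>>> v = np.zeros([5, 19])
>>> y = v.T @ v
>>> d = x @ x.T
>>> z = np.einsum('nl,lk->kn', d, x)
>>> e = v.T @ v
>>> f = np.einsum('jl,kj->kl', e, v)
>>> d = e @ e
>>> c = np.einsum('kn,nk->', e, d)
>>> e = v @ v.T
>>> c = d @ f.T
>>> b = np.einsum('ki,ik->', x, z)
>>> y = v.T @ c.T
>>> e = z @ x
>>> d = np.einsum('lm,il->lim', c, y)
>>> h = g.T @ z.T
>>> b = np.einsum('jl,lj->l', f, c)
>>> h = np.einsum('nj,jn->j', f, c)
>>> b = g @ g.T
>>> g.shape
(3, 5)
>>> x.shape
(3, 2)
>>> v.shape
(5, 19)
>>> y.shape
(19, 19)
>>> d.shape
(19, 19, 5)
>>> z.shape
(2, 3)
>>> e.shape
(2, 2)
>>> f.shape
(5, 19)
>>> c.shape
(19, 5)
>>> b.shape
(3, 3)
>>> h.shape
(19,)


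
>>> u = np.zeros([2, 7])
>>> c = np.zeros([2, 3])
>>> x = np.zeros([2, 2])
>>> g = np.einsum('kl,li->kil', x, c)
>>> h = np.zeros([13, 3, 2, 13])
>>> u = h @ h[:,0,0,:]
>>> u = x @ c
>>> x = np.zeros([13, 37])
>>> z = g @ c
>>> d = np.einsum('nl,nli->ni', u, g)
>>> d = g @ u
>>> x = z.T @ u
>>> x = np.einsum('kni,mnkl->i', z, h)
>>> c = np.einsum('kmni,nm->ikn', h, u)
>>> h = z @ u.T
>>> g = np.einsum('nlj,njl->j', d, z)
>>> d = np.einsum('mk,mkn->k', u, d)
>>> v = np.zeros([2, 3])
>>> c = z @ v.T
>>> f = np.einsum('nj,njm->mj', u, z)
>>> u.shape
(2, 3)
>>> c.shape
(2, 3, 2)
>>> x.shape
(3,)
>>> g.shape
(3,)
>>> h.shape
(2, 3, 2)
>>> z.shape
(2, 3, 3)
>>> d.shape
(3,)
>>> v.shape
(2, 3)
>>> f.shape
(3, 3)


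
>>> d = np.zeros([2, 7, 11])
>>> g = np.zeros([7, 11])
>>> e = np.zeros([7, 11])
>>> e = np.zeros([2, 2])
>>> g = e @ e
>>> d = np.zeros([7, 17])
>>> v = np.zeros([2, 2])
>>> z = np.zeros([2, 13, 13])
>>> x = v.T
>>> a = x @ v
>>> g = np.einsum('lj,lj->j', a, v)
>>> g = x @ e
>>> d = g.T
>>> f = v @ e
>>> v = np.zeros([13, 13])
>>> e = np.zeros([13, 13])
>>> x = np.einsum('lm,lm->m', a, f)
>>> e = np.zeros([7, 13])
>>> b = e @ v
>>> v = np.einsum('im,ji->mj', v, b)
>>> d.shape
(2, 2)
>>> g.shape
(2, 2)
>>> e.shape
(7, 13)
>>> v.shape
(13, 7)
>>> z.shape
(2, 13, 13)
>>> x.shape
(2,)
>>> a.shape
(2, 2)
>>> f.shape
(2, 2)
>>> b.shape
(7, 13)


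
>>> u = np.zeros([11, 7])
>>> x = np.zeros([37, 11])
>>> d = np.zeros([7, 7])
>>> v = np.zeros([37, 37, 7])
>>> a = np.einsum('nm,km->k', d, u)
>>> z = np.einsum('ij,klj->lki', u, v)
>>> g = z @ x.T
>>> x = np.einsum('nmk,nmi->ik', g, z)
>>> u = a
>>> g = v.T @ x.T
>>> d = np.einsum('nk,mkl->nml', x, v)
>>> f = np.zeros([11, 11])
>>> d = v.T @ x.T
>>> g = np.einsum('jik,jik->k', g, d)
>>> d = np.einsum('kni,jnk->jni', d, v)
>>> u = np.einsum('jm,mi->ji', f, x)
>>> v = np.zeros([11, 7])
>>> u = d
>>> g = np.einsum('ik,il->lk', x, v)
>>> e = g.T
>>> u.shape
(37, 37, 11)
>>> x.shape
(11, 37)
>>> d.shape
(37, 37, 11)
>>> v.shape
(11, 7)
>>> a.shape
(11,)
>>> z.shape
(37, 37, 11)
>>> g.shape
(7, 37)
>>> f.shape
(11, 11)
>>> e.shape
(37, 7)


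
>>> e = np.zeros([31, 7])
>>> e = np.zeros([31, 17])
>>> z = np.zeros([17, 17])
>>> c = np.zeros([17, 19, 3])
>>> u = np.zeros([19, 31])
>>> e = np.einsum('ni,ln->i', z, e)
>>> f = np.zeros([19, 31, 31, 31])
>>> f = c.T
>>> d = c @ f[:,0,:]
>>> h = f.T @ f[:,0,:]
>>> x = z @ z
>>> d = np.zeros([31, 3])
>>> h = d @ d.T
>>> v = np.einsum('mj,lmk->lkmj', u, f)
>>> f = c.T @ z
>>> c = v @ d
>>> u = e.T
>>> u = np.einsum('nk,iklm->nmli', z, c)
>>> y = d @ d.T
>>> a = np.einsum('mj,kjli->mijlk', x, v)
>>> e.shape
(17,)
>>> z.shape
(17, 17)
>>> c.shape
(3, 17, 19, 3)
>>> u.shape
(17, 3, 19, 3)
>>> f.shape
(3, 19, 17)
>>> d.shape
(31, 3)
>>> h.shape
(31, 31)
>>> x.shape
(17, 17)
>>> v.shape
(3, 17, 19, 31)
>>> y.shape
(31, 31)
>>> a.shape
(17, 31, 17, 19, 3)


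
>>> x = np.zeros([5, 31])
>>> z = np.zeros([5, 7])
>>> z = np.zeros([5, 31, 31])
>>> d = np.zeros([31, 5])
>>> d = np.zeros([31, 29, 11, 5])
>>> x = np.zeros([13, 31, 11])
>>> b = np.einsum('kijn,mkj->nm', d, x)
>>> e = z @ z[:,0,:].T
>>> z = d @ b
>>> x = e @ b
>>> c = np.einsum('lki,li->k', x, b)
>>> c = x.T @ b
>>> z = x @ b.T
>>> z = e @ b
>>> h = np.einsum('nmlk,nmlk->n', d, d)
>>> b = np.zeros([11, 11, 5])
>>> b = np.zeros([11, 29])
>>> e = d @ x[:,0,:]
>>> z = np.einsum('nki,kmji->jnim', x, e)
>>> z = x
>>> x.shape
(5, 31, 13)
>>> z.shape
(5, 31, 13)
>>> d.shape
(31, 29, 11, 5)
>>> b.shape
(11, 29)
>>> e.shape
(31, 29, 11, 13)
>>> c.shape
(13, 31, 13)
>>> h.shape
(31,)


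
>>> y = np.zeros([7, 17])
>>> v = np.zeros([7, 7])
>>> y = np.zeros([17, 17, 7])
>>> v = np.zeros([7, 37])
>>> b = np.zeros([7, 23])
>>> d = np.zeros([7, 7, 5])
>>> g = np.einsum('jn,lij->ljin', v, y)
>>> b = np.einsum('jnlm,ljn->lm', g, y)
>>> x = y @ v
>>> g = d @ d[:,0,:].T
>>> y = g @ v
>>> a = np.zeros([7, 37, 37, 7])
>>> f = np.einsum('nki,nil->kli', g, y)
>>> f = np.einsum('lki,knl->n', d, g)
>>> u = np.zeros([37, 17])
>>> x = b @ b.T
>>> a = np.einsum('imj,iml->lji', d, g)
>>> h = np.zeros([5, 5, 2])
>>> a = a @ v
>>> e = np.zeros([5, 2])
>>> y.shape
(7, 7, 37)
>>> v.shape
(7, 37)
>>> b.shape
(17, 37)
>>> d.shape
(7, 7, 5)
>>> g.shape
(7, 7, 7)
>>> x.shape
(17, 17)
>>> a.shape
(7, 5, 37)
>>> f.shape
(7,)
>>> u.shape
(37, 17)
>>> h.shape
(5, 5, 2)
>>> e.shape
(5, 2)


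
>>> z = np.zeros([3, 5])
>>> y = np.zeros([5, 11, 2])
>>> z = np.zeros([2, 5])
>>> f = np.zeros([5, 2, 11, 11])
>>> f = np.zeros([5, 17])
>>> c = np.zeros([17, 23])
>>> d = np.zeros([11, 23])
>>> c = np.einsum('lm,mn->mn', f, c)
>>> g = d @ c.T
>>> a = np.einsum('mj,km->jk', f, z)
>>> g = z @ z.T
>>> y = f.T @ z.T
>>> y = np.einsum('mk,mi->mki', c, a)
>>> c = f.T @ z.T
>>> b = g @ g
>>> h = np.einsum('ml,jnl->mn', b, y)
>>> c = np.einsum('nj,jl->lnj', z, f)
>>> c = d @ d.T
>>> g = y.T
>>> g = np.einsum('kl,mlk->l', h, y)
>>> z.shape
(2, 5)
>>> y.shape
(17, 23, 2)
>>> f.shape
(5, 17)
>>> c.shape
(11, 11)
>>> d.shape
(11, 23)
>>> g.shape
(23,)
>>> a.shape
(17, 2)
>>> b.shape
(2, 2)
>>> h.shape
(2, 23)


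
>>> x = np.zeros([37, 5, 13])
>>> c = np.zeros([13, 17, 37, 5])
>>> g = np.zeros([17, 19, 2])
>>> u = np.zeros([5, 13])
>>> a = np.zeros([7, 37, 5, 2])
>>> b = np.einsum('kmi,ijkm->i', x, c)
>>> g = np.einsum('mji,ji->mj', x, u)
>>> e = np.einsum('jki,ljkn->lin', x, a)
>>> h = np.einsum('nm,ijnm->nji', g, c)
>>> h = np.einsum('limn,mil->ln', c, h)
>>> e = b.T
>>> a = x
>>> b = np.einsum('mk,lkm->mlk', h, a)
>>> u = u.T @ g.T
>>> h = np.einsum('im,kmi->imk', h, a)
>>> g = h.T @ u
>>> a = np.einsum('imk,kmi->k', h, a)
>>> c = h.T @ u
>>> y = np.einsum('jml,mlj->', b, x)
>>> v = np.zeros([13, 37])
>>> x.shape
(37, 5, 13)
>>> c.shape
(37, 5, 37)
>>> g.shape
(37, 5, 37)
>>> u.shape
(13, 37)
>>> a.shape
(37,)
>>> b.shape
(13, 37, 5)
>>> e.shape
(13,)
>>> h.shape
(13, 5, 37)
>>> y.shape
()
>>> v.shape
(13, 37)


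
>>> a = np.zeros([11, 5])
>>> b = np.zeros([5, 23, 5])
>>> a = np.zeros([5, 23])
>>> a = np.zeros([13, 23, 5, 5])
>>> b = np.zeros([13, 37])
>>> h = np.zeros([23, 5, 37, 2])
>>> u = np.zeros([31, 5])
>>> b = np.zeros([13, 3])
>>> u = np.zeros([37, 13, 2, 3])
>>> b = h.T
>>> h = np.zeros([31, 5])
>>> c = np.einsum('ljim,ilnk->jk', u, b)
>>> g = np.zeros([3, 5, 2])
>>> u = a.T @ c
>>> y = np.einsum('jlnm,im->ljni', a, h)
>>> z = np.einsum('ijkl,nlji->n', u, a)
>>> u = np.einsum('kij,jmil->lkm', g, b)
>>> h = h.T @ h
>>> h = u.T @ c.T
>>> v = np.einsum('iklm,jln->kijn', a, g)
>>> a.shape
(13, 23, 5, 5)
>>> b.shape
(2, 37, 5, 23)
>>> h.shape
(37, 3, 13)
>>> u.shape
(23, 3, 37)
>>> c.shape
(13, 23)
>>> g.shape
(3, 5, 2)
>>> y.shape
(23, 13, 5, 31)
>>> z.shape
(13,)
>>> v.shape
(23, 13, 3, 2)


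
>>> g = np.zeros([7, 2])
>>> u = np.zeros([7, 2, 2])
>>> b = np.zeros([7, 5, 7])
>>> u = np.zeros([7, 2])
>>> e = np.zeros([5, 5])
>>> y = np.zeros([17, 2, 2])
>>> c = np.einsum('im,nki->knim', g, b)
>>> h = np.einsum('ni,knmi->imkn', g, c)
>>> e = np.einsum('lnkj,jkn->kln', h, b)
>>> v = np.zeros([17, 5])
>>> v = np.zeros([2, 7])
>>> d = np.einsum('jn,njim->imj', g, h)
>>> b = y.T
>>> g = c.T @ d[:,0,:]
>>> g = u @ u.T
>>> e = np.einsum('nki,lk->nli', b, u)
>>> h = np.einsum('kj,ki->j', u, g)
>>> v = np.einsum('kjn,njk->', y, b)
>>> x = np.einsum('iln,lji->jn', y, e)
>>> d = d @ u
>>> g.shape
(7, 7)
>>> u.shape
(7, 2)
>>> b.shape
(2, 2, 17)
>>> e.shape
(2, 7, 17)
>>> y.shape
(17, 2, 2)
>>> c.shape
(5, 7, 7, 2)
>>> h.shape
(2,)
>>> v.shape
()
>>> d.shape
(5, 7, 2)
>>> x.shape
(7, 2)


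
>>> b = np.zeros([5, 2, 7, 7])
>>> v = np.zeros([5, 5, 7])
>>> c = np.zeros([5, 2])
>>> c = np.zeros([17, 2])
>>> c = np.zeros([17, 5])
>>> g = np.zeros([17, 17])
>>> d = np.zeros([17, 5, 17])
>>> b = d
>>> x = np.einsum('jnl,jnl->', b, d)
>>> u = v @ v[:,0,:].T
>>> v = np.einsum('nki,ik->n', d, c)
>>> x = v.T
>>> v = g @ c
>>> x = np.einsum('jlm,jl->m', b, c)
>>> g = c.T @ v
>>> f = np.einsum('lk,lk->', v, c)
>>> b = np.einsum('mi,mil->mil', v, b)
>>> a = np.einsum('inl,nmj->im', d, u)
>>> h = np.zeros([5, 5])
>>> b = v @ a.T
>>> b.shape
(17, 17)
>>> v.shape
(17, 5)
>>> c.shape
(17, 5)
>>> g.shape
(5, 5)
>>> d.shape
(17, 5, 17)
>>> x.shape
(17,)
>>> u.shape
(5, 5, 5)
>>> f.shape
()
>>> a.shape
(17, 5)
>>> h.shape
(5, 5)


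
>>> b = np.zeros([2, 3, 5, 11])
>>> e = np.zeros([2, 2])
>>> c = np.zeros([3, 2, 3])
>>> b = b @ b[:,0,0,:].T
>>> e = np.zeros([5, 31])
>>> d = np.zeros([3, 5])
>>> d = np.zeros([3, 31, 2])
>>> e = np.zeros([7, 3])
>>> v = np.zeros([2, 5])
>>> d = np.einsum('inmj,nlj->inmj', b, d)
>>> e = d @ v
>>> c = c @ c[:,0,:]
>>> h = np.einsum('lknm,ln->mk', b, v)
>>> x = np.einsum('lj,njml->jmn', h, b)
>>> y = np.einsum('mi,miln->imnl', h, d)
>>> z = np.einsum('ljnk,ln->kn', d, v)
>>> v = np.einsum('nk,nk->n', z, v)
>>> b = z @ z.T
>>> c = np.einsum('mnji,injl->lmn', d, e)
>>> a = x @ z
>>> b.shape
(2, 2)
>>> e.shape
(2, 3, 5, 5)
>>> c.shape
(5, 2, 3)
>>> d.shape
(2, 3, 5, 2)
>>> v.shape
(2,)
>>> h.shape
(2, 3)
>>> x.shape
(3, 5, 2)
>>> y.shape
(3, 2, 2, 5)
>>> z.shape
(2, 5)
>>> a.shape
(3, 5, 5)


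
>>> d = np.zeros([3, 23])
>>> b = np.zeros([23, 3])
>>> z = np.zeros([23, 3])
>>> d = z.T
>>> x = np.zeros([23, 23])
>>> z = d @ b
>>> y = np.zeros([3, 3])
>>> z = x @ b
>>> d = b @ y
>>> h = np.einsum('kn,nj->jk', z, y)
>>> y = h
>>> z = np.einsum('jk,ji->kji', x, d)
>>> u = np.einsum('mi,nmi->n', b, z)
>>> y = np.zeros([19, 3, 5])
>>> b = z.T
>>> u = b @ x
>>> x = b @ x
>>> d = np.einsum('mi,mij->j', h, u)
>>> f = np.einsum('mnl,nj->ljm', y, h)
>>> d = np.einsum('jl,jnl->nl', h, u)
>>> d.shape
(23, 23)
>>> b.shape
(3, 23, 23)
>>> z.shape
(23, 23, 3)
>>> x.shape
(3, 23, 23)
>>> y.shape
(19, 3, 5)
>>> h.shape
(3, 23)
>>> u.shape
(3, 23, 23)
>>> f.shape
(5, 23, 19)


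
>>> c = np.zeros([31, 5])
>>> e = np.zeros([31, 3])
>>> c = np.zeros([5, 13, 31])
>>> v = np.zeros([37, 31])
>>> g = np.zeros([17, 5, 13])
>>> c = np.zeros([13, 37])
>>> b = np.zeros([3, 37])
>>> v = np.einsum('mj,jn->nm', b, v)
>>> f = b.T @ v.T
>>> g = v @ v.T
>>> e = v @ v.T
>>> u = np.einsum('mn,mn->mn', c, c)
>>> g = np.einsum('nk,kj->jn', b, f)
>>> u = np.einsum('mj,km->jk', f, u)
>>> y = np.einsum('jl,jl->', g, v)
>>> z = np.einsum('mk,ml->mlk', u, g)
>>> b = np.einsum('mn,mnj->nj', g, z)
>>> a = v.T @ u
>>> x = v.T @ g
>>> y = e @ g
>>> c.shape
(13, 37)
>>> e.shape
(31, 31)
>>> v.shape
(31, 3)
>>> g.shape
(31, 3)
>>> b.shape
(3, 13)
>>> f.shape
(37, 31)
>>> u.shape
(31, 13)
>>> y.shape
(31, 3)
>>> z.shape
(31, 3, 13)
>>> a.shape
(3, 13)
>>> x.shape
(3, 3)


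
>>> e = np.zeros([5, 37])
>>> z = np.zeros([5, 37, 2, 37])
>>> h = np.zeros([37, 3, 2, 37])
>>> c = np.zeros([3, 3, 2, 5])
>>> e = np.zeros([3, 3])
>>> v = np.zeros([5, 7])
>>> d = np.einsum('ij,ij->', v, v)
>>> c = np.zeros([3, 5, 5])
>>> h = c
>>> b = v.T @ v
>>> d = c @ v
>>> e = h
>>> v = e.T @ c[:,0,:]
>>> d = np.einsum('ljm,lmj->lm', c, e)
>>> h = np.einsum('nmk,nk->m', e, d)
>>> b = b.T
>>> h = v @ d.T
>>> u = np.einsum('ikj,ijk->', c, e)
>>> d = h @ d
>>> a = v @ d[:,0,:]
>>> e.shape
(3, 5, 5)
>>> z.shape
(5, 37, 2, 37)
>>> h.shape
(5, 5, 3)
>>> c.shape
(3, 5, 5)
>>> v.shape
(5, 5, 5)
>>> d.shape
(5, 5, 5)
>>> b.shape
(7, 7)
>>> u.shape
()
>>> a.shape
(5, 5, 5)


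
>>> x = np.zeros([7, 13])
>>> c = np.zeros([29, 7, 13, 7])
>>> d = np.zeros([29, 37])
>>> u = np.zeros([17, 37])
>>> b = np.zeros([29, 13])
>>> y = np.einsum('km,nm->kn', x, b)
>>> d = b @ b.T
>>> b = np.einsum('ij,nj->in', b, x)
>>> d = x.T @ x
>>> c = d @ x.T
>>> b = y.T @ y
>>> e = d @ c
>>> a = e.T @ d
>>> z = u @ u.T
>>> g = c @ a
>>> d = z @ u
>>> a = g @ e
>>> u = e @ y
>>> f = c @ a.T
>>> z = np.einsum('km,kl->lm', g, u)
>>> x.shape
(7, 13)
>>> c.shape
(13, 7)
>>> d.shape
(17, 37)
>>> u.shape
(13, 29)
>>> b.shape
(29, 29)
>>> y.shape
(7, 29)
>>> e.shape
(13, 7)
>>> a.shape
(13, 7)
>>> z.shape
(29, 13)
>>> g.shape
(13, 13)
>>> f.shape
(13, 13)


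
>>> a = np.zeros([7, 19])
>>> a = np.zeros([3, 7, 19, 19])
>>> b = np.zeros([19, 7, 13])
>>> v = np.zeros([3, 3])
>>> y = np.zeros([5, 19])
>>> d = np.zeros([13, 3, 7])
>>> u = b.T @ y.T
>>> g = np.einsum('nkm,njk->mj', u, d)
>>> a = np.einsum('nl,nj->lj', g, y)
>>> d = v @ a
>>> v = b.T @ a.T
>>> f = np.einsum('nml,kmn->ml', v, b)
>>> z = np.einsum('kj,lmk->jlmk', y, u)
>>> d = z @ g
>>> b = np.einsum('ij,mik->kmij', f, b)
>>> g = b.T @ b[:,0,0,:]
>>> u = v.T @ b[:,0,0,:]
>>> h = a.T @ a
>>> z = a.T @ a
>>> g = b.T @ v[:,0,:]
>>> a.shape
(3, 19)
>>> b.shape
(13, 19, 7, 3)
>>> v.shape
(13, 7, 3)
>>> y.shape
(5, 19)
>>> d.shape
(19, 13, 7, 3)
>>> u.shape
(3, 7, 3)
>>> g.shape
(3, 7, 19, 3)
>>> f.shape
(7, 3)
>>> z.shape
(19, 19)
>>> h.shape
(19, 19)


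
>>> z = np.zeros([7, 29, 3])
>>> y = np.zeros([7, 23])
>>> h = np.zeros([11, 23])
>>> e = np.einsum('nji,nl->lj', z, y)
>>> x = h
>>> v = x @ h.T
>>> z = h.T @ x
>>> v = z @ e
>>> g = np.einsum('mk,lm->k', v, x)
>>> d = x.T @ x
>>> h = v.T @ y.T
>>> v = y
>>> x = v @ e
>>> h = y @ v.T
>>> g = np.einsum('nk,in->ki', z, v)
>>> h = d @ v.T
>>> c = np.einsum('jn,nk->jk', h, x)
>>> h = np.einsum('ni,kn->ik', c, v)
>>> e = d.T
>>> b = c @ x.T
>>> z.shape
(23, 23)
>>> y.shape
(7, 23)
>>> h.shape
(29, 7)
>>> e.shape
(23, 23)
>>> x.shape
(7, 29)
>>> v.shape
(7, 23)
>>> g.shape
(23, 7)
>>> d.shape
(23, 23)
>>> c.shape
(23, 29)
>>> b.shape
(23, 7)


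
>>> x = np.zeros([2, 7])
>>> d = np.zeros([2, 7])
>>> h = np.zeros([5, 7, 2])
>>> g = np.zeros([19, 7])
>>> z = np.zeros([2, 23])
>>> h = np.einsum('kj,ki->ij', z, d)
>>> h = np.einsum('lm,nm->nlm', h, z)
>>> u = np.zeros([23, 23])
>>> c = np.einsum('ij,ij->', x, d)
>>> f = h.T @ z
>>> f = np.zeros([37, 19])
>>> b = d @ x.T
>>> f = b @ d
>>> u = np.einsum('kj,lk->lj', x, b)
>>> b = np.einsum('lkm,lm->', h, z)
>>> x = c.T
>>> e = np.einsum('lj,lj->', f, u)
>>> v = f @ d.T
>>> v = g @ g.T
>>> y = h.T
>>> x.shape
()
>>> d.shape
(2, 7)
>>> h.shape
(2, 7, 23)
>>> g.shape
(19, 7)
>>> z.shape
(2, 23)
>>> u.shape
(2, 7)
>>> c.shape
()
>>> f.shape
(2, 7)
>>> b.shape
()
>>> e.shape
()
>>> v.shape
(19, 19)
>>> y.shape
(23, 7, 2)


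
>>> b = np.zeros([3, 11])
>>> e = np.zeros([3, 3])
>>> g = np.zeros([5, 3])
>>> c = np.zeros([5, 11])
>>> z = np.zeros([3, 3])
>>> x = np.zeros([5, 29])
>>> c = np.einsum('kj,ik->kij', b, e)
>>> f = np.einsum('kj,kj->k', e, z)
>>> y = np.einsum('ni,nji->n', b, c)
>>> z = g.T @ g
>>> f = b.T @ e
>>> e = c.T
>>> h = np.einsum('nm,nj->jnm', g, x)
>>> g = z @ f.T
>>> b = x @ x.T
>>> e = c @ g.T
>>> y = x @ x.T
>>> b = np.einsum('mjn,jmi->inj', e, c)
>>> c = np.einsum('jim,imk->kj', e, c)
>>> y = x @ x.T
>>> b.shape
(11, 3, 3)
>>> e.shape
(3, 3, 3)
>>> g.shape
(3, 11)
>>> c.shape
(11, 3)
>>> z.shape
(3, 3)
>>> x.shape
(5, 29)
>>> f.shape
(11, 3)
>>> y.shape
(5, 5)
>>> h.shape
(29, 5, 3)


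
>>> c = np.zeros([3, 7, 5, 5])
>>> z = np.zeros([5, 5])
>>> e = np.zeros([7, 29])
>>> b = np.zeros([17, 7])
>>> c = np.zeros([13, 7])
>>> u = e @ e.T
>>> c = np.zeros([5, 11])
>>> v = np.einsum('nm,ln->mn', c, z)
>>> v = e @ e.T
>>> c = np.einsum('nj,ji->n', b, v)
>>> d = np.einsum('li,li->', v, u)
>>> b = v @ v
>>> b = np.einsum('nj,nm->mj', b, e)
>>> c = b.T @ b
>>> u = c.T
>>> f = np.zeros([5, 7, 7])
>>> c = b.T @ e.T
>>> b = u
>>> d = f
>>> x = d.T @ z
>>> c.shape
(7, 7)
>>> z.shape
(5, 5)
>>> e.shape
(7, 29)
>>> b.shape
(7, 7)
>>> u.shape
(7, 7)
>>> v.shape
(7, 7)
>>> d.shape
(5, 7, 7)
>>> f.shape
(5, 7, 7)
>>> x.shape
(7, 7, 5)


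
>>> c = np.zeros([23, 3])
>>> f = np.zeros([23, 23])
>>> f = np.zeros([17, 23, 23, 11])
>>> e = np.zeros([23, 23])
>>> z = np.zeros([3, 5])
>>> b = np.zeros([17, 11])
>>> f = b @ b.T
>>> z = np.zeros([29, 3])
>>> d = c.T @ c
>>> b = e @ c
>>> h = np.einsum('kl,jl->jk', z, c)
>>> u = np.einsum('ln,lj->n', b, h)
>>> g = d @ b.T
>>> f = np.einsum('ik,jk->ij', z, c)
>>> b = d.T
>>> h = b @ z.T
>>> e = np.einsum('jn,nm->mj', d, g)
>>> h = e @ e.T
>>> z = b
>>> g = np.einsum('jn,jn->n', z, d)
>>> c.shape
(23, 3)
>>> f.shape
(29, 23)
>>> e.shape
(23, 3)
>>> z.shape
(3, 3)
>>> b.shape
(3, 3)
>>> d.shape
(3, 3)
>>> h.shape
(23, 23)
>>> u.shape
(3,)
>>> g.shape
(3,)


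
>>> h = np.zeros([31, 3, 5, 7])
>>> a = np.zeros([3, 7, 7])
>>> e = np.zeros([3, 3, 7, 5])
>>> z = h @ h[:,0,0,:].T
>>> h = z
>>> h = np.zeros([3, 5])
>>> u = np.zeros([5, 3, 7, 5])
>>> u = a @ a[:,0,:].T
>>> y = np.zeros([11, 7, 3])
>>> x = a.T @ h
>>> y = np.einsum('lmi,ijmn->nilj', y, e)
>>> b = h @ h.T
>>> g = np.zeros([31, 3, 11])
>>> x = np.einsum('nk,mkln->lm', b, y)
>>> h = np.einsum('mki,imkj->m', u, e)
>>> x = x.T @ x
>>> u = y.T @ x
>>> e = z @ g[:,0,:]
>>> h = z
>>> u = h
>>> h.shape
(31, 3, 5, 31)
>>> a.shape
(3, 7, 7)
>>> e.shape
(31, 3, 5, 11)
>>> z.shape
(31, 3, 5, 31)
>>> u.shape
(31, 3, 5, 31)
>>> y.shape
(5, 3, 11, 3)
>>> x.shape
(5, 5)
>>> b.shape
(3, 3)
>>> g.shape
(31, 3, 11)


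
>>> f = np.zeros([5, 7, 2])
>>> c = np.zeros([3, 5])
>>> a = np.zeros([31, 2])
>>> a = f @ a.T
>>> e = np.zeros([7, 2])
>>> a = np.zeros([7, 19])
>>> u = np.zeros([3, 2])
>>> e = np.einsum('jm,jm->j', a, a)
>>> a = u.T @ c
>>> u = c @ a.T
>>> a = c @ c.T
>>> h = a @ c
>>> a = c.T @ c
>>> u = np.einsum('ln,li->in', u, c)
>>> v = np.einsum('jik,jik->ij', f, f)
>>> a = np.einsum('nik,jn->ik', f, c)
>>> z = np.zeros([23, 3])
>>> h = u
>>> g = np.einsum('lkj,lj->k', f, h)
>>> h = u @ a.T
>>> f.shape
(5, 7, 2)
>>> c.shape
(3, 5)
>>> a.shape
(7, 2)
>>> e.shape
(7,)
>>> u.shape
(5, 2)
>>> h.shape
(5, 7)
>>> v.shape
(7, 5)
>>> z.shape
(23, 3)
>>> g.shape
(7,)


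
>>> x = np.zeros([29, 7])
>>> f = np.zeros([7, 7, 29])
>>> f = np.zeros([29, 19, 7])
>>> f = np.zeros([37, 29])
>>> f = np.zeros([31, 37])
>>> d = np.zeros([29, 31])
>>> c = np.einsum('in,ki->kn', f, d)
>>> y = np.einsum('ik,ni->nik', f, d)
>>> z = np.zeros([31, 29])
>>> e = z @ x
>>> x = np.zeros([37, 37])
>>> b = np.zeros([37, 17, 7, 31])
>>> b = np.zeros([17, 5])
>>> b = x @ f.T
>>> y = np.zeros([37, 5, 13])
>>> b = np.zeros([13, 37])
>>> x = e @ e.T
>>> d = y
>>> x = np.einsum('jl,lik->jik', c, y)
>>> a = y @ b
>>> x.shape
(29, 5, 13)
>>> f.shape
(31, 37)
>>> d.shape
(37, 5, 13)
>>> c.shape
(29, 37)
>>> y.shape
(37, 5, 13)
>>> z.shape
(31, 29)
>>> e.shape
(31, 7)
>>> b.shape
(13, 37)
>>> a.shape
(37, 5, 37)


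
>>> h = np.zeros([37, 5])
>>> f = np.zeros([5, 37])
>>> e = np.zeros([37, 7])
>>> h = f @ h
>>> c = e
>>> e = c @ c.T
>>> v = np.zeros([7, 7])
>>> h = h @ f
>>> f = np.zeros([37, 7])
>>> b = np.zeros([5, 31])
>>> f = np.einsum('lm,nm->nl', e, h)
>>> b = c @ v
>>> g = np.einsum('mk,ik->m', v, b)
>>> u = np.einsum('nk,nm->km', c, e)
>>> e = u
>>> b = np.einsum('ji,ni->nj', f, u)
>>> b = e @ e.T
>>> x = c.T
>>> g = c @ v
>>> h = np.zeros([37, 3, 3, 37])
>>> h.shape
(37, 3, 3, 37)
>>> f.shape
(5, 37)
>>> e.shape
(7, 37)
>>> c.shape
(37, 7)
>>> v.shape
(7, 7)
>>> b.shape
(7, 7)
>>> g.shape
(37, 7)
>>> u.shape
(7, 37)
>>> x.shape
(7, 37)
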